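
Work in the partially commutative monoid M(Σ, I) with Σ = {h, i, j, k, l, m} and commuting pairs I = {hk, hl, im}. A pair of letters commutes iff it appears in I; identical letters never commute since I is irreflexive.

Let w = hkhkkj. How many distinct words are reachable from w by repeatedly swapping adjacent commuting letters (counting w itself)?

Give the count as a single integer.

#0=h has no predecessor
#1=k has no predecessor
#2=h depends on [0:h]
#3=k depends on [1:k]
#4=k depends on [3:k]
#5=j depends on [2:h, 4:k]
sources: [0:h, 1:k]
N(rest) = Σ N(rest − s) over sources s of rest; N(one piece) = 1:
  size 1 → [5]=1
  size 2 → [2,5]=1  [4,5]=1
  size 3 → [0,2,5]=1  [2,4,5]=2  [3,4,5]=1
  size 4 → [0,2,4,5]=3  [1,3,4,5]=1  [2,3,4,5]=3
  first=0(h) contributes 4
  first=1(k) contributes 6
|[w]| = 10

10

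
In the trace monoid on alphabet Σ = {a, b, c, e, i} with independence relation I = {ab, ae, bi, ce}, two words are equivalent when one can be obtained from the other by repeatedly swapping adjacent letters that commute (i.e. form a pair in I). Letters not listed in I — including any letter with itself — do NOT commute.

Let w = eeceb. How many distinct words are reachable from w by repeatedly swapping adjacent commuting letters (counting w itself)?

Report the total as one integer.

4

drop 0:e onto floor
drop 1:e onto {0:e}
drop 2:c onto floor
drop 3:e onto {1:e}
drop 4:b onto {2:c, 3:e}
ground layer = {0:e, 2:c}
drop-orders for the pieces not yet dropped (sum over which currently-grounded one goes next):
  1 to go: {4} 1
  2 to go: {2,4} 1  {3,4} 1
  3 to go: {1,3,4} 1  {2,3,4} 2
  if 0:e drops first: 3 orders
  if 2:c drops first: 1 orders
heap linearizations: 4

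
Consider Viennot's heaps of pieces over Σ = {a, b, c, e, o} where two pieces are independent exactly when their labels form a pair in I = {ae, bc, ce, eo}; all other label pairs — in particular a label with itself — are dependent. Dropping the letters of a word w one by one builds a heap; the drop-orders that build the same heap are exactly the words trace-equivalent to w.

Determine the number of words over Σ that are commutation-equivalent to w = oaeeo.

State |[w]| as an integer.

10

drop 0:o onto floor
drop 1:a onto {0:o}
drop 2:e onto floor
drop 3:e onto {2:e}
drop 4:o onto {1:a}
ground layer = {0:o, 2:e}
drop-orders for the pieces not yet dropped (sum over which currently-grounded one goes next):
  1 to go: {3} 1  {4} 1
  2 to go: {1,4} 1  {2,3} 1  {3,4} 2
  3 to go: {0,1,4} 1  {1,3,4} 3  {2,3,4} 3
  if 0:o drops first: 6 orders
  if 2:e drops first: 4 orders
heap linearizations: 10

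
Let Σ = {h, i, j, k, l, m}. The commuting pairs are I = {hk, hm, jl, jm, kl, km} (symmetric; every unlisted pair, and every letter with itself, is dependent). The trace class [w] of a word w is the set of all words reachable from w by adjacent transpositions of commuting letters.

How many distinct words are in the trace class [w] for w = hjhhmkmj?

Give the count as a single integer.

84

0(h) covers ∅
1(j) covers 0:h
2(h) covers 1:j
3(h) covers 2:h
4(m) covers ∅
5(k) covers 1:j
6(m) covers 4:m
7(j) covers 3:h, 5:k
floor of heap: 0:h, 4:m
completions by unplaced set U, small U first (add the entries for U minus each lowest piece of U):
  |U|=1: {6}:1  {7}:1
  |U|=2: {3,7}:1  {4,6}:1  {5,7}:1  {6,7}:2
  |U|=3: {2,3,7}:1  {3,5,7}:2  {3,6,7}:3  {4,6,7}:3  {5,6,7}:3
  |U|=4: {2,3,5,7}:3  {2,3,6,7}:4  {3,4,6,7}:6  {3,5,6,7}:8  {4,5,6,7}:6
  |U|=5: {1,2,3,5,7}:3  {2,3,4,6,7}:10  {2,3,5,6,7}:15  {3,4,5,6,7}:20
  |U|=6: {0,1,2,3,5,7}:3  {1,2,3,5,6,7}:18  {2,3,4,5,6,7}:45
  start at 0(h): 63
  start at 4(m): 21
sum over floor = 84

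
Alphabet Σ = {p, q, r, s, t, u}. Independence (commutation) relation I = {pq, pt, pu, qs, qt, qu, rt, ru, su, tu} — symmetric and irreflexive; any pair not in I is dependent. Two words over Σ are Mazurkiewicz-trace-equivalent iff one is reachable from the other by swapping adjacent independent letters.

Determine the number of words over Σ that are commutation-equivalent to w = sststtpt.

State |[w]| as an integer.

4

drop 0:s onto floor
drop 1:s onto {0:s}
drop 2:t onto {1:s}
drop 3:s onto {2:t}
drop 4:t onto {3:s}
drop 5:t onto {4:t}
drop 6:p onto {3:s}
drop 7:t onto {5:t}
ground layer = {0:s}
drop-orders for the pieces not yet dropped (sum over which currently-grounded one goes next):
  1 to go: {6} 1  {7} 1
  2 to go: {5,7} 1  {6,7} 2
  3 to go: {4,5,7} 1  {5,6,7} 3
  4 to go: {4,5,6,7} 4
  5 to go: {3,4,5,6,7} 4
  6 to go: {2,3,4,5,6,7} 4
  if 0:s drops first: 4 orders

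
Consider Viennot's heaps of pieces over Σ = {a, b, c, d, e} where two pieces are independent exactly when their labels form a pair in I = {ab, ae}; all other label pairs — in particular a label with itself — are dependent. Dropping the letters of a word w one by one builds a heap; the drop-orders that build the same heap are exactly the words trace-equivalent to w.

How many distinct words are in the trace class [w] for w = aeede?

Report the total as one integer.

piece 0:a — minimal
piece 1:e — minimal
piece 2:e rests on {1:e}
piece 3:d rests on {0:a, 2:e}
piece 4:e rests on {3:d}
minimal pieces: {0:a, 1:e}
ways to finish when only these pieces remain (= sum over removing one remaining piece with nothing left below it):
  1 left: {4}→1
  2 left: {3,4}→1
  3 left: {0,3,4}→1  {2,3,4}→1
  placing 0:a first → 1 extensions
  placing 1:e first → 2 extensions
total linear extensions = 3

3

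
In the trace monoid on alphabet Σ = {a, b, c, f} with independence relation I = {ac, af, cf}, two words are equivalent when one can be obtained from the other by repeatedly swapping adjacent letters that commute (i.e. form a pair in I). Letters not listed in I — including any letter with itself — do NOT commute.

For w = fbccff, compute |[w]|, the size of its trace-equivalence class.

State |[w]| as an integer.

6

0(f) covers ∅
1(b) covers 0:f
2(c) covers 1:b
3(c) covers 2:c
4(f) covers 1:b
5(f) covers 4:f
floor of heap: 0:f
completions by unplaced set U, small U first (add the entries for U minus each lowest piece of U):
  |U|=1: {3}:1  {5}:1
  |U|=2: {2,3}:1  {3,5}:2  {4,5}:1
  |U|=3: {2,3,5}:3  {3,4,5}:3
  |U|=4: {2,3,4,5}:6
  start at 0(f): 6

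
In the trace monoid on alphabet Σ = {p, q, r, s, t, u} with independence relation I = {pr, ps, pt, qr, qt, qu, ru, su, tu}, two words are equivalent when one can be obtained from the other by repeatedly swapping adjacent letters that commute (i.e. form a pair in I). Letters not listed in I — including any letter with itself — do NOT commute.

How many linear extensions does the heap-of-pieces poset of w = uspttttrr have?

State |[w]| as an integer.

36

0(u) covers ∅
1(s) covers ∅
2(p) covers 0:u
3(t) covers 1:s
4(t) covers 3:t
5(t) covers 4:t
6(t) covers 5:t
7(r) covers 6:t
8(r) covers 7:r
floor of heap: 0:u, 1:s
completions by unplaced set U, small U first (add the entries for U minus each lowest piece of U):
  |U|=1: {2}:1  {8}:1
  |U|=2: {0,2}:1  {2,8}:2  {7,8}:1
  |U|=3: {0,2,8}:3  {2,7,8}:3  {6,7,8}:1
  |U|=4: {0,2,7,8}:6  {2,6,7,8}:4  {5,6,7,8}:1
  |U|=5: {0,2,6,7,8}:10  {2,5,6,7,8}:5  {4,5,6,7,8}:1
  |U|=6: {0,2,5,6,7,8}:15  {2,4,5,6,7,8}:6  {3,4,5,6,7,8}:1
  |U|=7: {0,2,4,5,6,7,8}:21  {1,3,4,5,6,7,8}:1  {2,3,4,5,6,7,8}:7
  start at 0(u): 8
  start at 1(s): 28
sum over floor = 36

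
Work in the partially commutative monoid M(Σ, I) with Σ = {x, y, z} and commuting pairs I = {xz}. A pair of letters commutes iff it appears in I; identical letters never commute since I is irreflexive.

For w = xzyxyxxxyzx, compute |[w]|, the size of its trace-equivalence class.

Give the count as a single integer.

4

#0=x has no predecessor
#1=z has no predecessor
#2=y depends on [0:x, 1:z]
#3=x depends on [2:y]
#4=y depends on [3:x]
#5=x depends on [4:y]
#6=x depends on [5:x]
#7=x depends on [6:x]
#8=y depends on [7:x]
#9=z depends on [8:y]
#10=x depends on [8:y]
sources: [0:x, 1:z]
N(rest) = Σ N(rest − s) over sources s of rest; N(one piece) = 1:
  size 1 → [9]=1  [10]=1
  size 2 → [9,10]=2
  size 3 → [8,9,10]=2
  size 4 → [7,8,9,10]=2
  size 5 → [6,7,8,9,10]=2
  size 6 → [5,6,7,8,9,10]=2
  size 7 → [4,5,6,7,8,9,10]=2
  size 8 → [3,4,5,6,7,8,9,10]=2
  size 9 → [2,3,4,5,6,7,8,9,10]=2
  first=0(x) contributes 2
  first=1(z) contributes 2
|[w]| = 4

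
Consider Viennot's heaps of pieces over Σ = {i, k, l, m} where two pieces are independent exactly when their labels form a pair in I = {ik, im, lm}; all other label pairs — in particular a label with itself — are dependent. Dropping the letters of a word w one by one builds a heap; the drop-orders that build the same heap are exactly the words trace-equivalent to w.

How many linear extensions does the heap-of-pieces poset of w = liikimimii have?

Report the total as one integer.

84

piece 0:l — minimal
piece 1:i rests on {0:l}
piece 2:i rests on {1:i}
piece 3:k rests on {0:l}
piece 4:i rests on {2:i}
piece 5:m rests on {3:k}
piece 6:i rests on {4:i}
piece 7:m rests on {5:m}
piece 8:i rests on {6:i}
piece 9:i rests on {8:i}
minimal pieces: {0:l}
ways to finish when only these pieces remain (= sum over removing one remaining piece with nothing left below it):
  1 left: {7}→1  {9}→1
  2 left: {5,7}→1  {7,9}→2  {8,9}→1
  3 left: {3,5,7}→1  {5,7,9}→3  {6,8,9}→1  {7,8,9}→3
  4 left: {3,5,7,9}→4  {4,6,8,9}→1  {5,7,8,9}→6  {6,7,8,9}→4
  5 left: {2,4,6,8,9}→1  {3,5,7,8,9}→10  {4,6,7,8,9}→5  {5,6,7,8,9}→10
  6 left: {1,2,4,6,8,9}→1  {2,4,6,7,8,9}→6  {3,5,6,7,8,9}→20  {4,5,6,7,8,9}→15
  7 left: {1,2,4,6,7,8,9}→7  {2,4,5,6,7,8,9}→21  {3,4,5,6,7,8,9}→35
  8 left: {1,2,4,5,6,7,8,9}→28  {2,3,4,5,6,7,8,9}→56
  placing 0:l first → 84 extensions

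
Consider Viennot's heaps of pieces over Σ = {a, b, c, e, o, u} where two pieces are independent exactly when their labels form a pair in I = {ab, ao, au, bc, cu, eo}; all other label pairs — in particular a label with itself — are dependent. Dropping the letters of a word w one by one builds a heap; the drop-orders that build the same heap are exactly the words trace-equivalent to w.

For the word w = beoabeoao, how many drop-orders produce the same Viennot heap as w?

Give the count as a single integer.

38

drop 0:b onto floor
drop 1:e onto {0:b}
drop 2:o onto {0:b}
drop 3:a onto {1:e}
drop 4:b onto {1:e, 2:o}
drop 5:e onto {3:a, 4:b}
drop 6:o onto {4:b}
drop 7:a onto {5:e}
drop 8:o onto {6:o}
ground layer = {0:b}
drop-orders for the pieces not yet dropped (sum over which currently-grounded one goes next):
  1 to go: {7} 1  {8} 1
  2 to go: {5,7} 1  {6,8} 1  {7,8} 2
  3 to go: {3,5,7} 1  {5,7,8} 3  {6,7,8} 3
  4 to go: {3,5,7,8} 4  {5,6,7,8} 6
  5 to go: {3,5,6,7,8} 10  {4,5,6,7,8} 6
  6 to go: {2,4,5,6,7,8} 6  {3,4,5,6,7,8} 16
  7 to go: {1,3,4,5,6,7,8} 16  {2,3,4,5,6,7,8} 22
  if 0:b drops first: 38 orders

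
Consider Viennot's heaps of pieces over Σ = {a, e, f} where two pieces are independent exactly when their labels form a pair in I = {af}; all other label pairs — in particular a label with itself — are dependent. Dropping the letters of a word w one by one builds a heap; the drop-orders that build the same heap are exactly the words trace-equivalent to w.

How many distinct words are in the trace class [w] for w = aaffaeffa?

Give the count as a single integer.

drop 0:a onto floor
drop 1:a onto {0:a}
drop 2:f onto floor
drop 3:f onto {2:f}
drop 4:a onto {1:a}
drop 5:e onto {3:f, 4:a}
drop 6:f onto {5:e}
drop 7:f onto {6:f}
drop 8:a onto {5:e}
ground layer = {0:a, 2:f}
drop-orders for the pieces not yet dropped (sum over which currently-grounded one goes next):
  1 to go: {7} 1  {8} 1
  2 to go: {6,7} 1  {7,8} 2
  3 to go: {6,7,8} 3
  4 to go: {5,6,7,8} 3
  5 to go: {3,5,6,7,8} 3  {4,5,6,7,8} 3
  6 to go: {1,4,5,6,7,8} 3  {2,3,5,6,7,8} 3  {3,4,5,6,7,8} 6
  7 to go: {0,1,4,5,6,7,8} 3  {1,3,4,5,6,7,8} 9  {2,3,4,5,6,7,8} 9
  if 0:a drops first: 18 orders
  if 2:f drops first: 12 orders
heap linearizations: 30

30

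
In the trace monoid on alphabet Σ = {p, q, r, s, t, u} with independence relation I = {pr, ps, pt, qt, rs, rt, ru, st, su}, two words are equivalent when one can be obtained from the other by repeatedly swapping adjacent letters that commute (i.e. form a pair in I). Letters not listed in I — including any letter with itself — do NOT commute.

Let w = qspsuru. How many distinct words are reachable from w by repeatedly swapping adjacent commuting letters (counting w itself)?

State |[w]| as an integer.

60

piece 0:q — minimal
piece 1:s rests on {0:q}
piece 2:p rests on {0:q}
piece 3:s rests on {1:s}
piece 4:u rests on {2:p}
piece 5:r rests on {0:q}
piece 6:u rests on {4:u}
minimal pieces: {0:q}
ways to finish when only these pieces remain (= sum over removing one remaining piece with nothing left below it):
  1 left: {3}→1  {5}→1  {6}→1
  2 left: {1,3}→1  {3,5}→2  {3,6}→2  {4,6}→1  {5,6}→2
  3 left: {1,3,5}→3  {1,3,6}→3  {2,4,6}→1  {3,4,6}→3  {3,5,6}→6  {4,5,6}→3
  4 left: {1,3,4,6}→6  {1,3,5,6}→12  {2,3,4,6}→4  {2,4,5,6}→4  {3,4,5,6}→12
  5 left: {1,2,3,4,6}→10  {1,3,4,5,6}→30  {2,3,4,5,6}→20
  placing 0:q first → 60 extensions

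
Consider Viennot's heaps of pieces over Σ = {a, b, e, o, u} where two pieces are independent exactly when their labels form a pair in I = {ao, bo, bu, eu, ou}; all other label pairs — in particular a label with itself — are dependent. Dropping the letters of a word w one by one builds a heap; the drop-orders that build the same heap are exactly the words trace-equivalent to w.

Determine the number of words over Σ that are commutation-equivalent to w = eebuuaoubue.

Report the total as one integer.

piece 0:e — minimal
piece 1:e rests on {0:e}
piece 2:b rests on {1:e}
piece 3:u — minimal
piece 4:u rests on {3:u}
piece 5:a rests on {2:b, 4:u}
piece 6:o rests on {1:e}
piece 7:u rests on {5:a}
piece 8:b rests on {5:a}
piece 9:u rests on {7:u}
piece 10:e rests on {6:o, 8:b}
minimal pieces: {0:e, 3:u}
ways to finish when only these pieces remain (= sum over removing one remaining piece with nothing left below it):
  1 left: {9}→1  {10}→1
  2 left: {6,10}→1  {7,9}→1  {8,10}→1  {9,10}→2
  3 left: {6,8,10}→2  {6,9,10}→3  {7,9,10}→3  {8,9,10}→3
  4 left: {6,7,9,10}→6  {6,8,9,10}→8  {7,8,9,10}→6
  5 left: {5,7,8,9,10}→6  {6,7,8,9,10}→20
  6 left: {2,5,7,8,9,10}→6  {4,5,7,8,9,10}→6  {5,6,7,8,9,10}→26
  7 left: {2,4,5,7,8,9,10}→12  {2,5,6,7,8,9,10}→32  {3,4,5,7,8,9,10}→6  {4,5,6,7,8,9,10}→32
  8 left: {1,2,5,6,7,8,9,10}→32  {2,3,4,5,7,8,9,10}→18  {2,4,5,6,7,8,9,10}→76  {3,4,5,6,7,8,9,10}→38
  9 left: {0,1,2,5,6,7,8,9,10}→32  {1,2,4,5,6,7,8,9,10}→108  {2,3,4,5,6,7,8,9,10}→132
  placing 0:e first → 240 extensions
  placing 3:u first → 140 extensions
total linear extensions = 380

380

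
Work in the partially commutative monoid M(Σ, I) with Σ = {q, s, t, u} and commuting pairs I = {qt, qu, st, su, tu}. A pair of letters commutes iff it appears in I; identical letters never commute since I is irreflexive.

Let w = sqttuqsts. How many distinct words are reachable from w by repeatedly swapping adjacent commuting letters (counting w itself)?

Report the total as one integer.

504

piece 0:s — minimal
piece 1:q rests on {0:s}
piece 2:t — minimal
piece 3:t rests on {2:t}
piece 4:u — minimal
piece 5:q rests on {1:q}
piece 6:s rests on {5:q}
piece 7:t rests on {3:t}
piece 8:s rests on {6:s}
minimal pieces: {0:s, 2:t, 4:u}
ways to finish when only these pieces remain (= sum over removing one remaining piece with nothing left below it):
  1 left: {4}→1  {7}→1  {8}→1
  2 left: {3,7}→1  {4,7}→2  {4,8}→2  {6,8}→1  {7,8}→2
  3 left: {2,3,7}→1  {3,4,7}→3  {3,7,8}→3  {4,6,8}→3  {4,7,8}→6  {5,6,8}→1  {6,7,8}→3
  4 left: {1,5,6,8}→1  {2,3,4,7}→4  {2,3,7,8}→4  {3,4,7,8}→12  {3,6,7,8}→6  {4,5,6,8}→4  {4,6,7,8}→12  {5,6,7,8}→4
  5 left: {0,1,5,6,8}→1  {1,4,5,6,8}→5  {1,5,6,7,8}→5  {2,3,4,7,8}→20  {2,3,6,7,8}→10  {3,4,6,7,8}→30  {3,5,6,7,8}→10  {4,5,6,7,8}→20
  6 left: {0,1,4,5,6,8}→6  {0,1,5,6,7,8}→6  {1,3,5,6,7,8}→15  {1,4,5,6,7,8}→30  {2,3,4,6,7,8}→60  {2,3,5,6,7,8}→20  {3,4,5,6,7,8}→60
  7 left: {0,1,3,5,6,7,8}→21  {0,1,4,5,6,7,8}→42  {1,2,3,5,6,7,8}→35  {1,3,4,5,6,7,8}→105  {2,3,4,5,6,7,8}→140
  placing 0:s first → 280 extensions
  placing 2:t first → 168 extensions
  placing 4:u first → 56 extensions
total linear extensions = 504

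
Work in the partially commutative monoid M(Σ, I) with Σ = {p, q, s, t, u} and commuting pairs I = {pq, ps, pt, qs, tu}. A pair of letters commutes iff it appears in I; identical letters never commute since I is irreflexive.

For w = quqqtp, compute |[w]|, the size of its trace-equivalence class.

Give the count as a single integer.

0(q) covers ∅
1(u) covers 0:q
2(q) covers 1:u
3(q) covers 2:q
4(t) covers 3:q
5(p) covers 1:u
floor of heap: 0:q
completions by unplaced set U, small U first (add the entries for U minus each lowest piece of U):
  |U|=1: {4}:1  {5}:1
  |U|=2: {3,4}:1  {4,5}:2
  |U|=3: {2,3,4}:1  {3,4,5}:3
  |U|=4: {2,3,4,5}:4
  start at 0(q): 4

4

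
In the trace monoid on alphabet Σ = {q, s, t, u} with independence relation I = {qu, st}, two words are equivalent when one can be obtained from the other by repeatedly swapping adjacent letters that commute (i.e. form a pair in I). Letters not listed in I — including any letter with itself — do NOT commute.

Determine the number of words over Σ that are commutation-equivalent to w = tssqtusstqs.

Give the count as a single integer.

9

#0=t has no predecessor
#1=s has no predecessor
#2=s depends on [1:s]
#3=q depends on [0:t, 2:s]
#4=t depends on [3:q]
#5=u depends on [4:t]
#6=s depends on [5:u]
#7=s depends on [6:s]
#8=t depends on [5:u]
#9=q depends on [7:s, 8:t]
#10=s depends on [9:q]
sources: [0:t, 1:s]
N(rest) = Σ N(rest − s) over sources s of rest; N(one piece) = 1:
  size 1 → [10]=1
  size 2 → [9,10]=1
  size 3 → [7,9,10]=1  [8,9,10]=1
  size 4 → [6,7,9,10]=1  [7,8,9,10]=2
  size 5 → [6,7,8,9,10]=3
  size 6 → [5,6,7,8,9,10]=3
  size 7 → [4,5,6,7,8,9,10]=3
  size 8 → [3,4,5,6,7,8,9,10]=3
  size 9 → [0,3,4,5,6,7,8,9,10]=3  [2,3,4,5,6,7,8,9,10]=3
  first=0(t) contributes 3
  first=1(s) contributes 6
|[w]| = 9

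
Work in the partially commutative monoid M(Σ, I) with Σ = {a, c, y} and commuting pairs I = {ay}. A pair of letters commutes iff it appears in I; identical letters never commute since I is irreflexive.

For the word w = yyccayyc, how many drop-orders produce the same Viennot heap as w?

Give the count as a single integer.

3

drop 0:y onto floor
drop 1:y onto {0:y}
drop 2:c onto {1:y}
drop 3:c onto {2:c}
drop 4:a onto {3:c}
drop 5:y onto {3:c}
drop 6:y onto {5:y}
drop 7:c onto {4:a, 6:y}
ground layer = {0:y}
drop-orders for the pieces not yet dropped (sum over which currently-grounded one goes next):
  1 to go: {7} 1
  2 to go: {4,7} 1  {6,7} 1
  3 to go: {4,6,7} 2  {5,6,7} 1
  4 to go: {4,5,6,7} 3
  5 to go: {3,4,5,6,7} 3
  6 to go: {2,3,4,5,6,7} 3
  if 0:y drops first: 3 orders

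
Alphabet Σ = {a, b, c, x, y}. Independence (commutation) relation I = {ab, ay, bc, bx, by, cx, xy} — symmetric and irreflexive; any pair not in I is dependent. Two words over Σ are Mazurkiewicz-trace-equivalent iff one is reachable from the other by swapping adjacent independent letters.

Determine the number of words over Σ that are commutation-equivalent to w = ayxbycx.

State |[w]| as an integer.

133

#0=a has no predecessor
#1=y has no predecessor
#2=x depends on [0:a]
#3=b has no predecessor
#4=y depends on [1:y]
#5=c depends on [0:a, 4:y]
#6=x depends on [2:x]
sources: [0:a, 1:y, 3:b]
N(rest) = Σ N(rest − s) over sources s of rest; N(one piece) = 1:
  size 1 → [3]=1  [5]=1  [6]=1
  size 2 → [2,6]=1  [3,5]=2  [3,6]=2  [4,5]=1  [5,6]=2
  size 3 → [1,4,5]=1  [2,3,6]=3  [2,5,6]=3  [3,4,5]=3  [3,5,6]=6  [4,5,6]=3
  size 4 → [0,2,5,6]=3  [1,3,4,5]=4  [1,4,5,6]=4  [2,3,5,6]=12  [2,4,5,6]=6  [3,4,5,6]=12
  size 5 → [0,2,3,5,6]=15  [0,2,4,5,6]=9  [1,2,4,5,6]=10  [1,3,4,5,6]=20  [2,3,4,5,6]=30
  first=0(a) contributes 60
  first=1(y) contributes 54
  first=3(b) contributes 19
|[w]| = 133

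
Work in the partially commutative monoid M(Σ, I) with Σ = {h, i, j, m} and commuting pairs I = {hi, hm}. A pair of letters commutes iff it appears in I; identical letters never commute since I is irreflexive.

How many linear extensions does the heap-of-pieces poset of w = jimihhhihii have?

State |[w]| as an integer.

piece 0:j — minimal
piece 1:i rests on {0:j}
piece 2:m rests on {1:i}
piece 3:i rests on {2:m}
piece 4:h rests on {0:j}
piece 5:h rests on {4:h}
piece 6:h rests on {5:h}
piece 7:i rests on {3:i}
piece 8:h rests on {6:h}
piece 9:i rests on {7:i}
piece 10:i rests on {9:i}
minimal pieces: {0:j}
ways to finish when only these pieces remain (= sum over removing one remaining piece with nothing left below it):
  1 left: {8}→1  {10}→1
  2 left: {6,8}→1  {8,10}→2  {9,10}→1
  3 left: {5,6,8}→1  {6,8,10}→3  {7,9,10}→1  {8,9,10}→3
  4 left: {3,7,9,10}→1  {4,5,6,8}→1  {5,6,8,10}→4  {6,8,9,10}→6  {7,8,9,10}→4
  5 left: {2,3,7,9,10}→1  {3,7,8,9,10}→5  {4,5,6,8,10}→5  {5,6,8,9,10}→10  {6,7,8,9,10}→10
  6 left: {1,2,3,7,9,10}→1  {2,3,7,8,9,10}→6  {3,6,7,8,9,10}→15  {4,5,6,8,9,10}→15  {5,6,7,8,9,10}→20
  7 left: {1,2,3,7,8,9,10}→7  {2,3,6,7,8,9,10}→21  {3,5,6,7,8,9,10}→35  {4,5,6,7,8,9,10}→35
  8 left: {1,2,3,6,7,8,9,10}→28  {2,3,5,6,7,8,9,10}→56  {3,4,5,6,7,8,9,10}→70
  9 left: {1,2,3,5,6,7,8,9,10}→84  {2,3,4,5,6,7,8,9,10}→126
  placing 0:j first → 210 extensions

210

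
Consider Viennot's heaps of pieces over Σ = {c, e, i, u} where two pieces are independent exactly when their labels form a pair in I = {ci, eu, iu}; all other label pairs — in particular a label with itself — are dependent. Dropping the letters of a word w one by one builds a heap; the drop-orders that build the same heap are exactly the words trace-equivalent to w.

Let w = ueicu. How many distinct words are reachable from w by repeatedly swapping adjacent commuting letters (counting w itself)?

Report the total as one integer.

7

#0=u has no predecessor
#1=e has no predecessor
#2=i depends on [1:e]
#3=c depends on [0:u, 1:e]
#4=u depends on [3:c]
sources: [0:u, 1:e]
N(rest) = Σ N(rest − s) over sources s of rest; N(one piece) = 1:
  size 1 → [2]=1  [4]=1
  size 2 → [2,4]=2  [3,4]=1
  size 3 → [0,3,4]=1  [2,3,4]=3
  first=0(u) contributes 3
  first=1(e) contributes 4
|[w]| = 7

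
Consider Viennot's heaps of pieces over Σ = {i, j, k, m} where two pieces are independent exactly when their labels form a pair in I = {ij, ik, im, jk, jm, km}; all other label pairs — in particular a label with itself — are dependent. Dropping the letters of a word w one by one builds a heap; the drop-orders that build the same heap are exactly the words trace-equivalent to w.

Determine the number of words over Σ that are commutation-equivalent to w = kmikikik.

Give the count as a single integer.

drop 0:k onto floor
drop 1:m onto floor
drop 2:i onto floor
drop 3:k onto {0:k}
drop 4:i onto {2:i}
drop 5:k onto {3:k}
drop 6:i onto {4:i}
drop 7:k onto {5:k}
ground layer = {0:k, 1:m, 2:i}
drop-orders for the pieces not yet dropped (sum over which currently-grounded one goes next):
  1 to go: {1} 1  {6} 1  {7} 1
  2 to go: {1,6} 2  {1,7} 2  {4,6} 1  {5,7} 1  {6,7} 2
  3 to go: {1,4,6} 3  {1,5,7} 3  {1,6,7} 6  {2,4,6} 1  {3,5,7} 1  {4,6,7} 3  {5,6,7} 3
  4 to go: {0,3,5,7} 1  {1,2,4,6} 4  {1,3,5,7} 4  {1,4,6,7} 12  {1,5,6,7} 12  {2,4,6,7} 4  {3,5,6,7} 4  {4,5,6,7} 6
  5 to go: {0,1,3,5,7} 5  {0,3,5,6,7} 5  {1,2,4,6,7} 20  {1,3,5,6,7} 20  {1,4,5,6,7} 30  {2,4,5,6,7} 10  {3,4,5,6,7} 10
  6 to go: {0,1,3,5,6,7} 30  {0,3,4,5,6,7} 15  {1,2,4,5,6,7} 60  {1,3,4,5,6,7} 60  {2,3,4,5,6,7} 20
  if 0:k drops first: 140 orders
  if 1:m drops first: 35 orders
  if 2:i drops first: 105 orders
heap linearizations: 280

280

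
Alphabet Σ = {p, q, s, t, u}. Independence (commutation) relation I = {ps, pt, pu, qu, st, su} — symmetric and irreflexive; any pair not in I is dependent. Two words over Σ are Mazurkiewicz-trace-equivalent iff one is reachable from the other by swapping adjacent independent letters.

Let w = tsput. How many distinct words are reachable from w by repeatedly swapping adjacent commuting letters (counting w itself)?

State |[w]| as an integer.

20

#0=t has no predecessor
#1=s has no predecessor
#2=p has no predecessor
#3=u depends on [0:t]
#4=t depends on [3:u]
sources: [0:t, 1:s, 2:p]
N(rest) = Σ N(rest − s) over sources s of rest; N(one piece) = 1:
  size 1 → [1]=1  [2]=1  [4]=1
  size 2 → [1,2]=2  [1,4]=2  [2,4]=2  [3,4]=1
  size 3 → [0,3,4]=1  [1,2,4]=6  [1,3,4]=3  [2,3,4]=3
  first=0(t) contributes 12
  first=1(s) contributes 4
  first=2(p) contributes 4
|[w]| = 20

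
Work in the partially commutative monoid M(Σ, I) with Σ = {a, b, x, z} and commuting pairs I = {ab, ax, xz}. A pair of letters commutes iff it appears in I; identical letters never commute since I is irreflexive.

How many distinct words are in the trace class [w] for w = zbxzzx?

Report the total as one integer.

6

piece 0:z — minimal
piece 1:b rests on {0:z}
piece 2:x rests on {1:b}
piece 3:z rests on {1:b}
piece 4:z rests on {3:z}
piece 5:x rests on {2:x}
minimal pieces: {0:z}
ways to finish when only these pieces remain (= sum over removing one remaining piece with nothing left below it):
  1 left: {4}→1  {5}→1
  2 left: {2,5}→1  {3,4}→1  {4,5}→2
  3 left: {2,4,5}→3  {3,4,5}→3
  4 left: {2,3,4,5}→6
  placing 0:z first → 6 extensions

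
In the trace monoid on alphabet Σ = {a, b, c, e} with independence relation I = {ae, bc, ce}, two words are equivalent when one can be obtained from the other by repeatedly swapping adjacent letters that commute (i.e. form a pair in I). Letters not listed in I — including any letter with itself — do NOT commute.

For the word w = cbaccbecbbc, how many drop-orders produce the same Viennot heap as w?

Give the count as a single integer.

piece 0:c — minimal
piece 1:b — minimal
piece 2:a rests on {0:c, 1:b}
piece 3:c rests on {2:a}
piece 4:c rests on {3:c}
piece 5:b rests on {2:a}
piece 6:e rests on {5:b}
piece 7:c rests on {4:c}
piece 8:b rests on {6:e}
piece 9:b rests on {8:b}
piece 10:c rests on {7:c}
minimal pieces: {0:c, 1:b}
ways to finish when only these pieces remain (= sum over removing one remaining piece with nothing left below it):
  1 left: {9}→1  {10}→1
  2 left: {7,10}→1  {8,9}→1  {9,10}→2
  3 left: {4,7,10}→1  {6,8,9}→1  {7,9,10}→3  {8,9,10}→3
  4 left: {3,4,7,10}→1  {4,7,9,10}→4  {5,6,8,9}→1  {6,8,9,10}→4  {7,8,9,10}→6
  5 left: {3,4,7,9,10}→5  {4,7,8,9,10}→10  {5,6,8,9,10}→5  {6,7,8,9,10}→10
  6 left: {3,4,7,8,9,10}→15  {4,6,7,8,9,10}→20  {5,6,7,8,9,10}→15
  7 left: {3,4,6,7,8,9,10}→35  {4,5,6,7,8,9,10}→35
  8 left: {3,4,5,6,7,8,9,10}→70
  9 left: {2,3,4,5,6,7,8,9,10}→70
  placing 0:c first → 70 extensions
  placing 1:b first → 70 extensions
total linear extensions = 140

140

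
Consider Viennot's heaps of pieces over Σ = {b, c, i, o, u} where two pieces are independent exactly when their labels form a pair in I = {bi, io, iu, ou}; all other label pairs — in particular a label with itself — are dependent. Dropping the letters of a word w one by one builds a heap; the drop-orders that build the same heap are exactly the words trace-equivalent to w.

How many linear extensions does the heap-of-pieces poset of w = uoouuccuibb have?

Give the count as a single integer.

drop 0:u onto floor
drop 1:o onto floor
drop 2:o onto {1:o}
drop 3:u onto {0:u}
drop 4:u onto {3:u}
drop 5:c onto {2:o, 4:u}
drop 6:c onto {5:c}
drop 7:u onto {6:c}
drop 8:i onto {6:c}
drop 9:b onto {7:u}
drop 10:b onto {9:b}
ground layer = {0:u, 1:o}
drop-orders for the pieces not yet dropped (sum over which currently-grounded one goes next):
  1 to go: {8} 1  {10} 1
  2 to go: {8,10} 2  {9,10} 1
  3 to go: {7,9,10} 1  {8,9,10} 3
  4 to go: {7,8,9,10} 4
  5 to go: {6,7,8,9,10} 4
  6 to go: {5,6,7,8,9,10} 4
  7 to go: {2,5,6,7,8,9,10} 4  {4,5,6,7,8,9,10} 4
  8 to go: {1,2,5,6,7,8,9,10} 4  {2,4,5,6,7,8,9,10} 8  {3,4,5,6,7,8,9,10} 4
  9 to go: {0,3,4,5,6,7,8,9,10} 4  {1,2,4,5,6,7,8,9,10} 12  {2,3,4,5,6,7,8,9,10} 12
  if 0:u drops first: 24 orders
  if 1:o drops first: 16 orders
heap linearizations: 40

40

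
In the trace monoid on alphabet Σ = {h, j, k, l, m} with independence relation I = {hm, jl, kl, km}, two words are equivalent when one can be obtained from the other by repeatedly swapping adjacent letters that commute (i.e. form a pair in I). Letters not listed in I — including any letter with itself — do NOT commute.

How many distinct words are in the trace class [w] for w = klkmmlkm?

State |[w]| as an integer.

56

#0=k has no predecessor
#1=l has no predecessor
#2=k depends on [0:k]
#3=m depends on [1:l]
#4=m depends on [3:m]
#5=l depends on [4:m]
#6=k depends on [2:k]
#7=m depends on [5:l]
sources: [0:k, 1:l]
N(rest) = Σ N(rest − s) over sources s of rest; N(one piece) = 1:
  size 1 → [6]=1  [7]=1
  size 2 → [2,6]=1  [5,7]=1  [6,7]=2
  size 3 → [0,2,6]=1  [2,6,7]=3  [4,5,7]=1  [5,6,7]=3
  size 4 → [0,2,6,7]=4  [2,5,6,7]=6  [3,4,5,7]=1  [4,5,6,7]=4
  size 5 → [0,2,5,6,7]=10  [1,3,4,5,7]=1  [2,4,5,6,7]=10  [3,4,5,6,7]=5
  size 6 → [0,2,4,5,6,7]=20  [1,3,4,5,6,7]=6  [2,3,4,5,6,7]=15
  first=0(k) contributes 21
  first=1(l) contributes 35
|[w]| = 56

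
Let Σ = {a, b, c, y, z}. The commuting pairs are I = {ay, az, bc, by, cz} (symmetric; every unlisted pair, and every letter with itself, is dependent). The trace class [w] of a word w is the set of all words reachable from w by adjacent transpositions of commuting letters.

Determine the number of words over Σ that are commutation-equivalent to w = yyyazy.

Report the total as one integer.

6

drop 0:y onto floor
drop 1:y onto {0:y}
drop 2:y onto {1:y}
drop 3:a onto floor
drop 4:z onto {2:y}
drop 5:y onto {4:z}
ground layer = {0:y, 3:a}
drop-orders for the pieces not yet dropped (sum over which currently-grounded one goes next):
  1 to go: {3} 1  {5} 1
  2 to go: {3,5} 2  {4,5} 1
  3 to go: {2,4,5} 1  {3,4,5} 3
  4 to go: {1,2,4,5} 1  {2,3,4,5} 4
  if 0:y drops first: 5 orders
  if 3:a drops first: 1 orders
heap linearizations: 6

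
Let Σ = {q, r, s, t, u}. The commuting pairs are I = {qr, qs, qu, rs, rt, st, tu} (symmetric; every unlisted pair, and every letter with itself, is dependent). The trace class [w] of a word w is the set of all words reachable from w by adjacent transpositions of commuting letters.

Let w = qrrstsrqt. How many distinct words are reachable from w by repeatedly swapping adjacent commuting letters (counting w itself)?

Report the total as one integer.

drop 0:q onto floor
drop 1:r onto floor
drop 2:r onto {1:r}
drop 3:s onto floor
drop 4:t onto {0:q}
drop 5:s onto {3:s}
drop 6:r onto {2:r}
drop 7:q onto {4:t}
drop 8:t onto {7:q}
ground layer = {0:q, 1:r, 3:s}
drop-orders for the pieces not yet dropped (sum over which currently-grounded one goes next):
  1 to go: {5} 1  {6} 1  {8} 1
  2 to go: {2,6} 1  {3,5} 1  {5,6} 2  {5,8} 2  {6,8} 2  {7,8} 1
  3 to go: {1,2,6} 1  {2,5,6} 3  {2,6,8} 3  {3,5,6} 3  {3,5,8} 3  {4,7,8} 1  {5,6,8} 6  {5,7,8} 3  {6,7,8} 3
  4 to go: {0,4,7,8} 1  {1,2,5,6} 4  {1,2,6,8} 4  {2,3,5,6} 6  {2,5,6,8} 12  {2,6,7,8} 6  {3,5,6,8} 12  {3,5,7,8} 6  {4,5,7,8} 4  {4,6,7,8} 4  {5,6,7,8} 12
  5 to go: {0,4,5,7,8} 5  {0,4,6,7,8} 5  {1,2,3,5,6} 10  {1,2,5,6,8} 20  {1,2,6,7,8} 10  {2,3,5,6,8} 30  {2,4,6,7,8} 10  {2,5,6,7,8} 30  {3,4,5,7,8} 10  {3,5,6,7,8} 30  {4,5,6,7,8} 20
  6 to go: {0,2,4,6,7,8} 15  {0,3,4,5,7,8} 15  {0,4,5,6,7,8} 30  {1,2,3,5,6,8} 60  {1,2,4,6,7,8} 20  {1,2,5,6,7,8} 60  {2,3,5,6,7,8} 90  {2,4,5,6,7,8} 60  {3,4,5,6,7,8} 60
  7 to go: {0,1,2,4,6,7,8} 35  {0,2,4,5,6,7,8} 105  {0,3,4,5,6,7,8} 105  {1,2,3,5,6,7,8} 210  {1,2,4,5,6,7,8} 140  {2,3,4,5,6,7,8} 210
  if 0:q drops first: 560 orders
  if 1:r drops first: 420 orders
  if 3:s drops first: 280 orders
heap linearizations: 1260

1260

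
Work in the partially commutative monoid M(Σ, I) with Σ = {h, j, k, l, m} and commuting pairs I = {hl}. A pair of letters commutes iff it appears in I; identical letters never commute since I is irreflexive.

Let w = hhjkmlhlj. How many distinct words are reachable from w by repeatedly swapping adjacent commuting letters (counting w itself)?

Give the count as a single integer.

3

0(h) covers ∅
1(h) covers 0:h
2(j) covers 1:h
3(k) covers 2:j
4(m) covers 3:k
5(l) covers 4:m
6(h) covers 4:m
7(l) covers 5:l
8(j) covers 6:h, 7:l
floor of heap: 0:h
completions by unplaced set U, small U first (add the entries for U minus each lowest piece of U):
  |U|=1: {8}:1
  |U|=2: {6,8}:1  {7,8}:1
  |U|=3: {5,7,8}:1  {6,7,8}:2
  |U|=4: {5,6,7,8}:3
  |U|=5: {4,5,6,7,8}:3
  |U|=6: {3,4,5,6,7,8}:3
  |U|=7: {2,3,4,5,6,7,8}:3
  start at 0(h): 3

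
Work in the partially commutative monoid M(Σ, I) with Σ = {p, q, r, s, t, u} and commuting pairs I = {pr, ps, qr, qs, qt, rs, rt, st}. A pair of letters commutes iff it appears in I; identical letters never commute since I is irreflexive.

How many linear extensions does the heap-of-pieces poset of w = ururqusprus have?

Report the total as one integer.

12

#0=u has no predecessor
#1=r depends on [0:u]
#2=u depends on [1:r]
#3=r depends on [2:u]
#4=q depends on [2:u]
#5=u depends on [3:r, 4:q]
#6=s depends on [5:u]
#7=p depends on [5:u]
#8=r depends on [5:u]
#9=u depends on [6:s, 7:p, 8:r]
#10=s depends on [9:u]
sources: [0:u]
N(rest) = Σ N(rest − s) over sources s of rest; N(one piece) = 1:
  size 1 → [10]=1
  size 2 → [9,10]=1
  size 3 → [6,9,10]=1  [7,9,10]=1  [8,9,10]=1
  size 4 → [6,7,9,10]=2  [6,8,9,10]=2  [7,8,9,10]=2
  size 5 → [6,7,8,9,10]=6
  size 6 → [5,6,7,8,9,10]=6
  size 7 → [3,5,6,7,8,9,10]=6  [4,5,6,7,8,9,10]=6
  size 8 → [3,4,5,6,7,8,9,10]=12
  size 9 → [2,3,4,5,6,7,8,9,10]=12
  first=0(u) contributes 12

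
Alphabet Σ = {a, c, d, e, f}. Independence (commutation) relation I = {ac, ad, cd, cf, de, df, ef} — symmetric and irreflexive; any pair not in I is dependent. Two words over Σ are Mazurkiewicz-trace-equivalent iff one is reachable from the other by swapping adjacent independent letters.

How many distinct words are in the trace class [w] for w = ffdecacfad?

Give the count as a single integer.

2070

0(f) covers ∅
1(f) covers 0:f
2(d) covers ∅
3(e) covers ∅
4(c) covers 3:e
5(a) covers 1:f, 3:e
6(c) covers 4:c
7(f) covers 5:a
8(a) covers 7:f
9(d) covers 2:d
floor of heap: 0:f, 2:d, 3:e
completions by unplaced set U, small U first (add the entries for U minus each lowest piece of U):
  |U|=1: {6}:1  {8}:1  {9}:1
  |U|=2: {2,9}:1  {4,6}:1  {6,8}:2  {6,9}:2  {7,8}:1  {8,9}:2
  |U|=3: {2,6,9}:3  {2,8,9}:3  {4,6,8}:3  {4,6,9}:3  {5,7,8}:1  {6,7,8}:3  {6,8,9}:6  {7,8,9}:3
  |U|=4: {1,5,7,8}:1  {2,4,6,9}:6  {2,6,8,9}:12  {2,7,8,9}:6  {4,6,7,8}:6  {4,6,8,9}:12  {5,6,7,8}:4  {5,7,8,9}:4  {6,7,8,9}:12
  |U|=5: {0,1,5,7,8}:1  {1,5,6,7,8}:5  {1,5,7,8,9}:5  {2,4,6,8,9}:30  {2,5,7,8,9}:10  {2,6,7,8,9}:30  {4,5,6,7,8}:10  {4,6,7,8,9}:30  {5,6,7,8,9}:20
  |U|=6: {0,1,5,6,7,8}:6  {0,1,5,7,8,9}:6  {1,2,5,7,8,9}:15  {1,4,5,6,7,8}:15  {1,5,6,7,8,9}:30  {2,4,6,7,8,9}:90  {2,5,6,7,8,9}:60  {3,4,5,6,7,8}:10  {4,5,6,7,8,9}:60
  |U|=7: {0,1,2,5,7,8,9}:21  {0,1,4,5,6,7,8}:21  {0,1,5,6,7,8,9}:42  {1,2,5,6,7,8,9}:105  {1,3,4,5,6,7,8}:25  {1,4,5,6,7,8,9}:105  {2,4,5,6,7,8,9}:210  {3,4,5,6,7,8,9}:70
  |U|=8: {0,1,2,5,6,7,8,9}:168  {0,1,3,4,5,6,7,8}:46  {0,1,4,5,6,7,8,9}:168  {1,2,4,5,6,7,8,9}:420  {1,3,4,5,6,7,8,9}:200  {2,3,4,5,6,7,8,9}:280
  start at 0(f): 900
  start at 2(d): 414
  start at 3(e): 756
sum over floor = 2070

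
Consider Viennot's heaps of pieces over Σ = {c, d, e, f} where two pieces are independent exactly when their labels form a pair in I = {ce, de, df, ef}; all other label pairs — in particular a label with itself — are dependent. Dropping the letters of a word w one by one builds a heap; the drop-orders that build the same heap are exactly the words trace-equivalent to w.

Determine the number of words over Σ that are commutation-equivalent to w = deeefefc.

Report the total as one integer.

210

drop 0:d onto floor
drop 1:e onto floor
drop 2:e onto {1:e}
drop 3:e onto {2:e}
drop 4:f onto floor
drop 5:e onto {3:e}
drop 6:f onto {4:f}
drop 7:c onto {0:d, 6:f}
ground layer = {0:d, 1:e, 4:f}
drop-orders for the pieces not yet dropped (sum over which currently-grounded one goes next):
  1 to go: {5} 1  {7} 1
  2 to go: {0,7} 1  {3,5} 1  {5,7} 2  {6,7} 1
  3 to go: {0,5,7} 3  {0,6,7} 2  {2,3,5} 1  {3,5,7} 3  {4,6,7} 1  {5,6,7} 3
  4 to go: {0,3,5,7} 6  {0,4,6,7} 3  {0,5,6,7} 8  {1,2,3,5} 1  {2,3,5,7} 4  {3,5,6,7} 6  {4,5,6,7} 4
  5 to go: {0,2,3,5,7} 10  {0,3,5,6,7} 20  {0,4,5,6,7} 15  {1,2,3,5,7} 5  {2,3,5,6,7} 10  {3,4,5,6,7} 10
  6 to go: {0,1,2,3,5,7} 15  {0,2,3,5,6,7} 40  {0,3,4,5,6,7} 45  {1,2,3,5,6,7} 15  {2,3,4,5,6,7} 20
  if 0:d drops first: 35 orders
  if 1:e drops first: 105 orders
  if 4:f drops first: 70 orders
heap linearizations: 210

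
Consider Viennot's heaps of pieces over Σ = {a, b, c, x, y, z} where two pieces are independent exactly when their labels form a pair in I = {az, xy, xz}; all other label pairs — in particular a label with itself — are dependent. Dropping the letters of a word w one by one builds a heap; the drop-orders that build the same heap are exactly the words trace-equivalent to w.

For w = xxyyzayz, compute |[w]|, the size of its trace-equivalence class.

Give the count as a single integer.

16

drop 0:x onto floor
drop 1:x onto {0:x}
drop 2:y onto floor
drop 3:y onto {2:y}
drop 4:z onto {3:y}
drop 5:a onto {1:x, 3:y}
drop 6:y onto {4:z, 5:a}
drop 7:z onto {6:y}
ground layer = {0:x, 2:y}
drop-orders for the pieces not yet dropped (sum over which currently-grounded one goes next):
  1 to go: {7} 1
  2 to go: {6,7} 1
  3 to go: {4,6,7} 1  {5,6,7} 1
  4 to go: {1,5,6,7} 1  {4,5,6,7} 2
  5 to go: {0,1,5,6,7} 1  {1,4,5,6,7} 3  {3,4,5,6,7} 2
  6 to go: {0,1,4,5,6,7} 4  {1,3,4,5,6,7} 5  {2,3,4,5,6,7} 2
  if 0:x drops first: 7 orders
  if 2:y drops first: 9 orders
heap linearizations: 16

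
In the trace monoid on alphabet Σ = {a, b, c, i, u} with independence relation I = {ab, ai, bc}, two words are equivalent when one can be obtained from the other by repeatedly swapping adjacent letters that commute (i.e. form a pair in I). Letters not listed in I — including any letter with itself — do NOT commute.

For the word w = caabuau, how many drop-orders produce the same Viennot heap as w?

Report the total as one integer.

#0=c has no predecessor
#1=a depends on [0:c]
#2=a depends on [1:a]
#3=b has no predecessor
#4=u depends on [2:a, 3:b]
#5=a depends on [4:u]
#6=u depends on [5:a]
sources: [0:c, 3:b]
N(rest) = Σ N(rest − s) over sources s of rest; N(one piece) = 1:
  size 1 → [6]=1
  size 2 → [5,6]=1
  size 3 → [4,5,6]=1
  size 4 → [2,4,5,6]=1  [3,4,5,6]=1
  size 5 → [1,2,4,5,6]=1  [2,3,4,5,6]=2
  first=0(c) contributes 3
  first=3(b) contributes 1
|[w]| = 4

4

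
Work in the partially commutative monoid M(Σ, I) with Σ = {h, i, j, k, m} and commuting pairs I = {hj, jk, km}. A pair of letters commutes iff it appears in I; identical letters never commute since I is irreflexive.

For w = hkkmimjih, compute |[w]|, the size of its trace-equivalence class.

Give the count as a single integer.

3

piece 0:h — minimal
piece 1:k rests on {0:h}
piece 2:k rests on {1:k}
piece 3:m rests on {0:h}
piece 4:i rests on {2:k, 3:m}
piece 5:m rests on {4:i}
piece 6:j rests on {5:m}
piece 7:i rests on {6:j}
piece 8:h rests on {7:i}
minimal pieces: {0:h}
ways to finish when only these pieces remain (= sum over removing one remaining piece with nothing left below it):
  1 left: {8}→1
  2 left: {7,8}→1
  3 left: {6,7,8}→1
  4 left: {5,6,7,8}→1
  5 left: {4,5,6,7,8}→1
  6 left: {2,4,5,6,7,8}→1  {3,4,5,6,7,8}→1
  7 left: {1,2,4,5,6,7,8}→1  {2,3,4,5,6,7,8}→2
  placing 0:h first → 3 extensions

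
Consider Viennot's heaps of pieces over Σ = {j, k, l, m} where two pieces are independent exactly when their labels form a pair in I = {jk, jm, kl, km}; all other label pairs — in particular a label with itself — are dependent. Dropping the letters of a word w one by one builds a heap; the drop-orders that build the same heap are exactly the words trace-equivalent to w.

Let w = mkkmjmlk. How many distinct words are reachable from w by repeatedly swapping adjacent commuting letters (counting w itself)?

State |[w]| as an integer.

224

#0=m has no predecessor
#1=k has no predecessor
#2=k depends on [1:k]
#3=m depends on [0:m]
#4=j has no predecessor
#5=m depends on [3:m]
#6=l depends on [4:j, 5:m]
#7=k depends on [2:k]
sources: [0:m, 1:k, 4:j]
N(rest) = Σ N(rest − s) over sources s of rest; N(one piece) = 1:
  size 1 → [6]=1  [7]=1
  size 2 → [2,7]=1  [4,6]=1  [5,6]=1  [6,7]=2
  size 3 → [1,2,7]=1  [2,6,7]=3  [3,5,6]=1  [4,5,6]=2  [4,6,7]=3  [5,6,7]=3
  size 4 → [0,3,5,6]=1  [1,2,6,7]=4  [2,4,6,7]=6  [2,5,6,7]=6  [3,4,5,6]=3  [3,5,6,7]=4  [4,5,6,7]=8
  size 5 → [0,3,4,5,6]=4  [0,3,5,6,7]=5  [1,2,4,6,7]=10  [1,2,5,6,7]=10  [2,3,5,6,7]=10  [2,4,5,6,7]=20  [3,4,5,6,7]=15
  size 6 → [0,2,3,5,6,7]=15  [0,3,4,5,6,7]=24  [1,2,3,5,6,7]=20  [1,2,4,5,6,7]=40  [2,3,4,5,6,7]=45
  first=0(m) contributes 105
  first=1(k) contributes 84
  first=4(j) contributes 35
|[w]| = 224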